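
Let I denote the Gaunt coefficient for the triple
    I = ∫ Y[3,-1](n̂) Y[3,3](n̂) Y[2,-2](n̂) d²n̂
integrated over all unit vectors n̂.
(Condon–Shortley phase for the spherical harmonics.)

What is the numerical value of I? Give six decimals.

m-sum 0 ✓  L=8 even ✓  0≤2≤6 ✓
Π(2lᵢ+1) = 7×7×5 = 245
triangle coeff Δ(3,3,2) = 1/3780
Σ_t [1,3]: t=1:−1/24 t=2:+1/4 t=3:−1/24 = 1/6
(3j)²=4/105 [(3 3 2; 0 0 0)], sign=+1
Σ_t [4,4]: t=4:+1/96 = 1/96
(3j)²=1/42 [(3 3 2; -1 3 -2)], sign=+1
⇒ 4πI² = 2/9
I = (+1)√(2/9/(4π)) = 0.13298076

0.132981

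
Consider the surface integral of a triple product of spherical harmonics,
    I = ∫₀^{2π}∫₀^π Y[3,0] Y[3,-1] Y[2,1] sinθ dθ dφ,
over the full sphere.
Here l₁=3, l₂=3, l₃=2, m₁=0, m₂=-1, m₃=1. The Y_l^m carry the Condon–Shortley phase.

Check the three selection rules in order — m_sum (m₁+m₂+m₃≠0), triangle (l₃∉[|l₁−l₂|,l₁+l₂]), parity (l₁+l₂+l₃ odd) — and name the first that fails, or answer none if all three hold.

none

azimuthal sum: 0 − 1 + 1 = 0  ✓
0 ≤ 2 ≤ 6 (triangle on l)  ✓
L = 3 + 3 + 2 = 8 (even)  ✓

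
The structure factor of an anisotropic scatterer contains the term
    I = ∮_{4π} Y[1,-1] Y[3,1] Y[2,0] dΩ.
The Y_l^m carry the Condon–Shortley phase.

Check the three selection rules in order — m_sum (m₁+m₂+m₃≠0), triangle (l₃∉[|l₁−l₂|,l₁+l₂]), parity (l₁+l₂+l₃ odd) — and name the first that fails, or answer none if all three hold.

none

m₁+m₂+m₃ = -1 + 1 + 0 = 0  ✓
triangle: |1−3|=2 ≤ l₃=2 ≤ 1+3=4  ✓
parity: l₁+l₂+l₃ = 6 is even  ✓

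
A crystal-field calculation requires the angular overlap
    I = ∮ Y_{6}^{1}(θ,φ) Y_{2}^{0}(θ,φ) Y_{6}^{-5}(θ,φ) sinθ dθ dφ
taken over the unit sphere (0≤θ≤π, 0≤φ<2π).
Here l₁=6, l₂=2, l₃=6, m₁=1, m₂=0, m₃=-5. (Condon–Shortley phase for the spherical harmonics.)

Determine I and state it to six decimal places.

1 + 0 − 5 = -4 ≠ 0: azimuthal integral kills it; I = 0

0.000000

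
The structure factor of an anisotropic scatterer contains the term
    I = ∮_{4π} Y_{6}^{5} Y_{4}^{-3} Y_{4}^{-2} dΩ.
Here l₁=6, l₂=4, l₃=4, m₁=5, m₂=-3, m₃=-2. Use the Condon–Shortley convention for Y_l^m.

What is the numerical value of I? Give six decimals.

Checks pass: Σm=0; 14 even; l₃=4∈[2,10].
(2·6+1)(2·4+1)(2·4+1) = 1053
Δ: 6! 6! 2! / 15! → 1/1261260
sum: t=2:+1/4608 t=3:−1/1296 t=4:+1/4608 = -7/20736
3j²(6 4 4; 0 0 0) = Δ·Π!·Σ² = 20/1287  (sign -1)
sum: t=0:+1/86400 t=1:−1/172800 = 1/172800
3j²(6 4 4; 5 -3 -2) = Δ·Π!·Σ² = 1/130  (sign +1)
combine: 4πI² = 1053·20/1287·1/130 = 18/143
take √, sign -1: I = -0.10008369

-0.100084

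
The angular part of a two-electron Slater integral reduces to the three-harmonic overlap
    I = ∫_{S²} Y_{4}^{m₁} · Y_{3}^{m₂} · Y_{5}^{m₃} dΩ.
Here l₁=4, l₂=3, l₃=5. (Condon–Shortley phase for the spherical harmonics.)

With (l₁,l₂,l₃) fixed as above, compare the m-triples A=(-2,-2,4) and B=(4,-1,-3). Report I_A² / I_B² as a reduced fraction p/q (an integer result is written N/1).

Same 4,3,5: normalisation and zero-m 3j drop out of the ratio.
A: Δ: 2! 6! 4! / 13! → 1/180180; sum: t=0:+1/8640 t=1:−1/2880 = -1/4320; 3j²(4 3 5; -2 -2 4) = Δ·Π!·Σ² = 8/429  (sign +1)
B: Δ: 2! 6! 4! / 13! → 1/180180; sum: t=0:+1/5760 = 1/5760; 3j²(4 3 5; 4 -1 -3) = Δ·Π!·Σ² = 56/2145  (sign +1)
I_A²/I_B² = (8/429)/(56/2145) = 5/7

5/7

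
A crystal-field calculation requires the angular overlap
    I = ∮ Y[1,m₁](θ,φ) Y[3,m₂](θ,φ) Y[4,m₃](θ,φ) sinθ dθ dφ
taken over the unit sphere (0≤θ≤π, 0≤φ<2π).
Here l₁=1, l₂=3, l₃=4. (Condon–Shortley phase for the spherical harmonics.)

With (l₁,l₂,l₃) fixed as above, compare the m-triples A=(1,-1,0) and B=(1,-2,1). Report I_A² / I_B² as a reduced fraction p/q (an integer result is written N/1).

2/1

Same 1,3,4: normalisation and zero-m 3j drop out of the ratio.
A: Δ: 0! 2! 6! / 9! → 1/252; sum: t=0:+1/96 = 1/96; 3j²(1 3 4; 1 -1 0) = Δ·Π!·Σ² = 1/42  (sign +1)
B: Δ: 0! 2! 6! / 9! → 1/252; sum: t=0:+1/240 = 1/240; 3j²(1 3 4; 1 -2 1) = Δ·Π!·Σ² = 1/84  (sign -1)
I_A²/I_B² = (1/42)/(1/84) = 2/1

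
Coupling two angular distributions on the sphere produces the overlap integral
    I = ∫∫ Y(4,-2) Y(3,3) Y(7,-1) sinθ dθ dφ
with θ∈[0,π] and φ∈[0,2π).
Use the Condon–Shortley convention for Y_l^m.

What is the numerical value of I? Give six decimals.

-0.035654

m-sum 0 ✓  L=14 even ✓  1≤7≤7 ✓
Π(2lᵢ+1) = 9×7×15 = 945
triangle coeff Δ(4,3,7) = 1/45045
Σ_t [0,0]: t=0:+1/20736 = 1/20736
(3j)²=35/1287 [(4 3 7; 0 0 0)], sign=-1
Σ_t [0,0]: t=0:+1/1036800 = 1/1036800
(3j)²=4/6435 [(4 3 7; -2 3 -1)], sign=+1
⇒ 4πI² = 980/61347
I = (-1)√(980/61347/(4π)) = -0.03565426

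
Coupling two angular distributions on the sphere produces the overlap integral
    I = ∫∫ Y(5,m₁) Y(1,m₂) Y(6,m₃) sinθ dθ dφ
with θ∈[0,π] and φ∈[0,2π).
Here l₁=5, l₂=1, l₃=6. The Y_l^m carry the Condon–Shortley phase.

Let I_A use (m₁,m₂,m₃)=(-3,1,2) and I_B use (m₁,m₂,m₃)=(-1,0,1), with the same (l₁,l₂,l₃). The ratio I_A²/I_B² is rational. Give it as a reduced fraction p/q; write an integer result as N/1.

6/35

l's match ⇒ only the (l;m) 3-j factors differ between A and B.
A: triangle coeff Δ(5,1,6) = 1/858; Σ_t [0,0]: t=0:+1/161280 = 1/161280; (3j)²=1/143 [(5 1 6; -3 1 2)], sign=+1
B: triangle coeff Δ(5,1,6) = 1/858; Σ_t [0,0]: t=0:+1/17280 = 1/17280; (3j)²=35/858 [(5 1 6; -1 0 1)], sign=-1
I_A²/I_B² = (1/143)/(35/858) = 6/35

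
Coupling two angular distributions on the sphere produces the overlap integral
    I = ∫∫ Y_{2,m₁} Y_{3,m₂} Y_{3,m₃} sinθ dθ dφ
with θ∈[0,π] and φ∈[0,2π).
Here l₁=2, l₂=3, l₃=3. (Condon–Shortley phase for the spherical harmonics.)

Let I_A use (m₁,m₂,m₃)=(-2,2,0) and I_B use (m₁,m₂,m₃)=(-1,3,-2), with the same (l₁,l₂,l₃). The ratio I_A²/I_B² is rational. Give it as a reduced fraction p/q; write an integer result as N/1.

4/5

Same 2,3,3: normalisation and zero-m 3j drop out of the ratio.
A: Δ: 2! 2! 4! / 9! → 1/3780; sum: t=2:+1/24 = 1/24; 3j²(2 3 3; -2 2 0) = Δ·Π!·Σ² = 1/21  (sign -1)
B: Δ: 2! 2! 4! / 9! → 1/3780; sum: t=2:+1/48 = 1/48; 3j²(2 3 3; -1 3 -2) = Δ·Π!·Σ² = 5/84  (sign -1)
I_A²/I_B² = (1/21)/(5/84) = 4/5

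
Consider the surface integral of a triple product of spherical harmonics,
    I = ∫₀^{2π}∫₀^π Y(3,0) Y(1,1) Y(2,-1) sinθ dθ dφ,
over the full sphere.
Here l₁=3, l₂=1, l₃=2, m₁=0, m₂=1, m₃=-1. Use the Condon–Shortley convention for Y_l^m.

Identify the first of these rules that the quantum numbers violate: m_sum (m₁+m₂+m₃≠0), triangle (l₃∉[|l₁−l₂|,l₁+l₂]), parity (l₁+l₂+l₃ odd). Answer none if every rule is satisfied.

none

m₁+m₂+m₃ = 0 + 1 − 1 = 0  ✓
triangle: |3−1|=2 ≤ l₃=2 ≤ 3+1=4  ✓
parity: l₁+l₂+l₃ = 6 is even  ✓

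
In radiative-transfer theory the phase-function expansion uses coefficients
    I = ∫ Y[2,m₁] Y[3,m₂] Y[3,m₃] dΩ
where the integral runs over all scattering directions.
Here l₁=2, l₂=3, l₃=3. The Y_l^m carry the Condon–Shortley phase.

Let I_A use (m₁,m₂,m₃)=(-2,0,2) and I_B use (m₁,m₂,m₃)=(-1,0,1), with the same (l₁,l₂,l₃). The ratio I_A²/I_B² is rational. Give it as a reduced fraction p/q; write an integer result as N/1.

10/1

l's match ⇒ only the (l;m) 3-j factors differ between A and B.
A: triangle coeff Δ(2,3,3) = 1/3780; Σ_t [2,2]: t=2:+1/24 = 1/24; (3j)²=1/21 [(2 3 3; -2 0 2)], sign=-1
B: triangle coeff Δ(2,3,3) = 1/3780; Σ_t [1,2]: t=1:−1/8 t=2:+1/12 = -1/24; (3j)²=1/210 [(2 3 3; -1 0 1)], sign=-1
I_A²/I_B² = (1/21)/(1/210) = 10/1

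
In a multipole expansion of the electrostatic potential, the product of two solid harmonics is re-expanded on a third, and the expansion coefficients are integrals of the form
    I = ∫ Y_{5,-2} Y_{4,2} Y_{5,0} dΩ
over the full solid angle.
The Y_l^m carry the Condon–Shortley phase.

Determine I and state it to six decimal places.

-0.099440

Rules hold: Σm=0, L=14 even, 1≤5≤9.
N = 11·9·11 = 1089
Δ = 4!·6!·4!/15! = 1/3153150
Racah Σ t=0..4: t=0:+1/69120 t=1:−1/1728 t=2:+1/576 t=3:−1/1728 t=4:+1/69120 = 7/11520
⇒ 3j(5 4 5; 0 0 0)² = 2/143, sgn -1
Racah Σ t=2..4: t=2:+1/11520 t=3:−1/1728 t=4:+1/3456 = -7/34560
⇒ 3j(5 4 5; -2 2 0)² = 7/858, sgn +1
4πI² = N·(3j₀)²·(3jₘ)² = 21/169
I = -1·√(0.12426/4π) = -0.09944006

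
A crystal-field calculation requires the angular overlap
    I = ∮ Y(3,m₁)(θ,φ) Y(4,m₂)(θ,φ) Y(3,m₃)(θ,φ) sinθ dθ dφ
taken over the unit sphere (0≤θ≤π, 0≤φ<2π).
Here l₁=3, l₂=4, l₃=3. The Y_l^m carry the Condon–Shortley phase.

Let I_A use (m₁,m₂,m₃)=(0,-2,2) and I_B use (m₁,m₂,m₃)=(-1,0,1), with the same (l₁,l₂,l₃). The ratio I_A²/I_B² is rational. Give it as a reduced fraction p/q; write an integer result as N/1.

Shared (l₁,l₂,l₃)=(3,4,3): N and (l;000)² cancel in I_A²/I_B².
A: Δ = 4!·2!·4!/11! = 1/34650; Racah Σ t=1..2: t=1:−1/72 t=2:+1/96 = -1/288; ⇒ 3j(3 4 3; 0 -2 2)² = 1/462, sgn +1
B: Δ = 4!·2!·4!/11! = 1/34650; Racah Σ t=2..4: t=2:+1/32 t=3:−1/36 t=4:+1/1152 = 5/1152; ⇒ 3j(3 4 3; -1 0 1)² = 1/1386, sgn +1
I_A²/I_B² = (1/462)/(1/1386) = 3/1

3/1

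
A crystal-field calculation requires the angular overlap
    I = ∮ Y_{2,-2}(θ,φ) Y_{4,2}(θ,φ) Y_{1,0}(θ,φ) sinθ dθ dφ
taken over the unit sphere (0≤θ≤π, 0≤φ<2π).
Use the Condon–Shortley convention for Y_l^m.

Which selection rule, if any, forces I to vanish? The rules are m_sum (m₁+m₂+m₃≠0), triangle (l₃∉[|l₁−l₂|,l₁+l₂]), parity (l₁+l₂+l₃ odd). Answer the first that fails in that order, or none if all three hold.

m₁+m₂+m₃ = -2 + 2 + 0 = 0  ✓
triangle: |2−4|=2 ≤ l₃=1 ≤ 2+4=6  ✗
parity: l₁+l₂+l₃ = 7 is odd

triangle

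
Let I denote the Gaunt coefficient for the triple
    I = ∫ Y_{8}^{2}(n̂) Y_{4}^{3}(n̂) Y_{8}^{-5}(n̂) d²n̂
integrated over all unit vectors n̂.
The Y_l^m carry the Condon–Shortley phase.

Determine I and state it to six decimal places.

0.153303

Checks pass: Σm=0; 20 even; l₃=8∈[4,12].
(2·8+1)(2·4+1)(2·8+1) = 2601
Δ: 4! 12! 4! / 21! → 1/185175900
sum: t=0:+1/557383680 t=1:−1/21772800 t=2:+1/8294400 t=3:−1/21772800 t=4:+1/557383680 = 1/30965760
3j²(8 4 8; 0 0 0) = Δ·Π!·Σ² = 36/4199  (sign +1)
sum: t=3:−1/313528320 t=4:+1/1045094400 = -1/447897600
3j²(8 4 8; 2 3 -5) = Δ·Π!·Σ² = 77/5814  (sign +1)
combine: 4πI² = 2601·36/4199·77/5814 = 1386/4693
take √, sign +1: I = 0.15330327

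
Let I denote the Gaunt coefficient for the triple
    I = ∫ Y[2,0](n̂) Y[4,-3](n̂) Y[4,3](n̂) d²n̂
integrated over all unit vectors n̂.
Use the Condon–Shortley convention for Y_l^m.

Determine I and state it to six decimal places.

0.057344

m-sum 0 ✓  L=10 even ✓  2≤4≤6 ✓
Π(2lᵢ+1) = 5×9×9 = 405
triangle coeff Δ(2,4,4) = 1/13860
Σ_t [0,2]: t=0:+1/192 t=1:−1/36 t=2:+1/192 = -5/288
(3j)²=20/693 [(2 4 4; 0 0 0)], sign=-1
Σ_t [0,1]: t=0:+1/480 t=1:−1/720 = 1/1440
(3j)²=7/1980 [(2 4 4; 0 -3 3)], sign=-1
⇒ 4πI² = 5/121
I = (+1)√(5/121/(4π)) = 0.05734392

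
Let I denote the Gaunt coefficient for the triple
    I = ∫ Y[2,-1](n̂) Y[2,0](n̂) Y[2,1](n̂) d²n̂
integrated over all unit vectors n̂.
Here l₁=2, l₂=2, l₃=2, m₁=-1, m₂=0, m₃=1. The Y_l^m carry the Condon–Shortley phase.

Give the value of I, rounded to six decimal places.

m-sum 0 ✓  L=6 even ✓  0≤2≤4 ✓
Π(2lᵢ+1) = 5×5×5 = 125
triangle coeff Δ(2,2,2) = 1/630
Σ_t [0,2]: t=0:+1/8 t=1:−1/1 t=2:+1/8 = -3/4
(3j)²=2/35 [(2 2 2; 0 0 0)], sign=-1
Σ_t [1,2]: t=1:−1/2 t=2:+1/4 = -1/4
(3j)²=1/70 [(2 2 2; -1 0 1)], sign=+1
⇒ 4πI² = 5/49
I = (-1)√(5/49/(4π)) = -0.09011188

-0.090112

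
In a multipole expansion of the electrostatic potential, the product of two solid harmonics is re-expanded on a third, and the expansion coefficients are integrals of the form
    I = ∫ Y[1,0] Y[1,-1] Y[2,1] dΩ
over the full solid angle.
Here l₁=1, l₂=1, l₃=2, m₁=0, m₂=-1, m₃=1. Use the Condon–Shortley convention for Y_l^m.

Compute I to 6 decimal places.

Checks pass: Σm=0; 4 even; l₃=2∈[0,2].
(2·1+1)(2·1+1)(2·2+1) = 45
Δ: 0! 2! 2! / 5! → 1/30
sum: t=0:+1/1 = 1/1
3j²(1 1 2; 0 0 0) = Δ·Π!·Σ² = 2/15  (sign +1)
sum: t=0:+1/2 = 1/2
3j²(1 1 2; 0 -1 1) = Δ·Π!·Σ² = 1/10  (sign -1)
combine: 4πI² = 45·2/15·1/10 = 3/5
take √, sign -1: I = -0.21850969

-0.218510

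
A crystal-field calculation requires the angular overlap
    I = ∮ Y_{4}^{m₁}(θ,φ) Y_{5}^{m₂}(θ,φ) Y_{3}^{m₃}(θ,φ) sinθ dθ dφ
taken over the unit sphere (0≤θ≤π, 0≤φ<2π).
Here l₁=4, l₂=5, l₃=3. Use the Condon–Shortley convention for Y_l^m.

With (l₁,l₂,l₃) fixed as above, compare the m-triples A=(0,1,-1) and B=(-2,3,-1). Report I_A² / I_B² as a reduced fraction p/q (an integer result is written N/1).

Same 4,5,3: normalisation and zero-m 3j drop out of the ratio.
A: Δ: 6! 2! 4! / 13! → 1/180180; sum: t=2:+1/2304 t=3:−1/216 t=4:+1/384 = -11/6912; 3j²(4 5 3; 0 1 -1) = Δ·Π!·Σ² = 11/1638  (sign -1)
B: Δ: 6! 2! 4! / 13! → 1/180180; sum: t=4:+1/2304 t=5:−1/720 t=6:+1/5760 = -1/1280; 3j²(4 5 3; -2 3 -1) = Δ·Π!·Σ² = 27/1430  (sign -1)
I_A²/I_B² = (11/1638)/(27/1430) = 605/1701

605/1701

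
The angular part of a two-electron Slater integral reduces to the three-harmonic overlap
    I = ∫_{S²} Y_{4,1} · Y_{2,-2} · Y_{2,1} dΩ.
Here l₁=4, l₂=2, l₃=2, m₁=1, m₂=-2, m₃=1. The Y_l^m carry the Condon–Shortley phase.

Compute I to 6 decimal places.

Checks pass: Σm=0; 8 even; l₃=2∈[2,6].
(2·4+1)(2·2+1)(2·2+1) = 225
Δ: 4! 4! 0! / 9! → 1/630
sum: t=2:+1/16 = 1/16
3j²(4 2 2; 0 0 0) = Δ·Π!·Σ² = 2/35  (sign +1)
sum: t=0:+1/144 = 1/144
3j²(4 2 2; 1 -2 1) = Δ·Π!·Σ² = 1/126  (sign -1)
combine: 4πI² = 225·2/35·1/126 = 5/49
take √, sign -1: I = -0.09011188

-0.090112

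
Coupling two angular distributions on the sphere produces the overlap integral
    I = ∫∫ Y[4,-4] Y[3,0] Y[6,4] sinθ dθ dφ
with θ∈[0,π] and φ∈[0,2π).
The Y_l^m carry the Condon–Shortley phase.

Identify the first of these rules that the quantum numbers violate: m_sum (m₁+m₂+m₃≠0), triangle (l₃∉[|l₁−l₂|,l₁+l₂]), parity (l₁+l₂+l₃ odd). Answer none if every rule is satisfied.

Σmᵢ = 0  ✓
l₃∈[|l₁−l₂|,l₁+l₂]=[1,7], have l₃=6  ✓
Σlᵢ = 13 ⇒ odd  ✗

parity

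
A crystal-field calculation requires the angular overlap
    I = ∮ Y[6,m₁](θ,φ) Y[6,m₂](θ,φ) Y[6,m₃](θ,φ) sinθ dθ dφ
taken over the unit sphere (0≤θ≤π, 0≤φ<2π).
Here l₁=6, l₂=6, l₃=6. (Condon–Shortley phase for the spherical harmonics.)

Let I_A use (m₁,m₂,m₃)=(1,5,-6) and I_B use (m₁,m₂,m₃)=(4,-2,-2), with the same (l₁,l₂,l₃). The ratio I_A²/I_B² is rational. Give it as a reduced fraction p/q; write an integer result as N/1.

Shared (l₁,l₂,l₃)=(6,6,6): N and (l;000)² cancel in I_A²/I_B².
A: Δ = 6!·6!·6!/19! = 1/325909584; Racah Σ t=5..5: t=5:−1/62208000 = -1/62208000; ⇒ 3j(6 6 6; 1 5 -6)² = 77/8398, sgn -1
B: Δ = 6!·6!·6!/19! = 1/325909584; Racah Σ t=0..2: t=0:+1/1658880 t=1:−1/518400 t=2:+1/1658880 = -1/1382400; ⇒ 3j(6 6 6; 4 -2 -2)² = 504/46189, sgn -1
I_A²/I_B² = (77/8398)/(504/46189) = 121/144

121/144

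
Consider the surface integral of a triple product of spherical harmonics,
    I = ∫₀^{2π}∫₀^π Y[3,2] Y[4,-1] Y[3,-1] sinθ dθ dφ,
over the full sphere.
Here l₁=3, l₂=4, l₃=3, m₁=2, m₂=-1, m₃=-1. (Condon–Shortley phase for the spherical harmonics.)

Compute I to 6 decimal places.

Rules hold: Σm=0, L=10 even, 1≤3≤7.
N = 7·9·7 = 441
Δ = 4!·2!·4!/11! = 1/34650
Racah Σ t=1..3: t=1:−1/72 t=2:+1/16 t=3:−1/72 = 5/144
⇒ 3j(3 4 3; 0 0 0)² = 2/77, sgn -1
Racah Σ t=0..1: t=0:+1/144 t=1:−1/48 = -1/72
⇒ 3j(3 4 3; 2 -1 -1)² = 16/693, sgn -1
4πI² = N·(3j₀)²·(3jₘ)² = 32/121
I = +1·√(0.264463/4π) = 0.14506992

0.145070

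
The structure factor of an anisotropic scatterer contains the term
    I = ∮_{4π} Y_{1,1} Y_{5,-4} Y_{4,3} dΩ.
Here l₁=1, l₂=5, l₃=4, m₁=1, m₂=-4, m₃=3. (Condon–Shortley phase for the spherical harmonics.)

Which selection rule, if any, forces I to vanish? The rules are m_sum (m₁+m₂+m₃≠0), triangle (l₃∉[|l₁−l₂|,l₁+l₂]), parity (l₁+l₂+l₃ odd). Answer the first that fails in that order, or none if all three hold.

none

azimuthal sum: 1 − 4 + 3 = 0  ✓
4 ≤ 4 ≤ 6 (triangle on l)  ✓
L = 1 + 5 + 4 = 10 (even)  ✓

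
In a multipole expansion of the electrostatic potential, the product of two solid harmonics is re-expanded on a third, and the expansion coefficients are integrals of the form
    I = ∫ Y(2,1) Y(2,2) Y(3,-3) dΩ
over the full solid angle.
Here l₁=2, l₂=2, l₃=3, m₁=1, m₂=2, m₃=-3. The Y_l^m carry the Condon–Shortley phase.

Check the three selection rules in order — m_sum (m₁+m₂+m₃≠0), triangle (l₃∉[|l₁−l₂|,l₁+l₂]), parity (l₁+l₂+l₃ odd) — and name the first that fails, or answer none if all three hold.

parity

m₁+m₂+m₃ = 1 + 2 − 3 = 0  ✓
triangle: |2−2|=0 ≤ l₃=3 ≤ 2+2=4  ✓
parity: l₁+l₂+l₃ = 7 is odd  ✗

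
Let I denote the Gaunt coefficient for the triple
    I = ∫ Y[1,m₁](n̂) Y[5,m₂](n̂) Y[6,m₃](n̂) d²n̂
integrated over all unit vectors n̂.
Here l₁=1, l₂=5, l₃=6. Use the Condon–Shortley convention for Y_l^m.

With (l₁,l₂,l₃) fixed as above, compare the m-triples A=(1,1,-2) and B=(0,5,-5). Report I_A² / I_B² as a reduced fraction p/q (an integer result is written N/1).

28/11

l's match ⇒ only the (l;m) 3-j factors differ between A and B.
A: triangle coeff Δ(1,5,6) = 1/858; Σ_t [0,0]: t=0:+1/34560 = 1/34560; (3j)²=14/429 [(1 5 6; 1 1 -2)], sign=+1
B: triangle coeff Δ(1,5,6) = 1/858; Σ_t [0,0]: t=0:+1/3628800 = 1/3628800; (3j)²=1/78 [(1 5 6; 0 5 -5)], sign=-1
I_A²/I_B² = (14/429)/(1/78) = 28/11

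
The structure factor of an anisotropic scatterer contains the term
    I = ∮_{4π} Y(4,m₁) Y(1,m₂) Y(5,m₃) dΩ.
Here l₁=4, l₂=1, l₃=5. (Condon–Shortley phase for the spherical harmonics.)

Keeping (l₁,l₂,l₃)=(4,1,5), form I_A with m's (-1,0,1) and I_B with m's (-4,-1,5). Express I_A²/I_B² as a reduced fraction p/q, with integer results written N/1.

Shared (l₁,l₂,l₃)=(4,1,5): N and (l;000)² cancel in I_A²/I_B².
A: Δ = 0!·8!·2!/11! = 1/495; Racah Σ t=0..0: t=0:+1/720 = 1/720; ⇒ 3j(4 1 5; -1 0 1)² = 8/165, sgn +1
B: Δ = 0!·8!·2!/11! = 1/495; Racah Σ t=0..0: t=0:+1/80640 = 1/80640; ⇒ 3j(4 1 5; -4 -1 5)² = 1/11, sgn +1
I_A²/I_B² = (8/165)/(1/11) = 8/15

8/15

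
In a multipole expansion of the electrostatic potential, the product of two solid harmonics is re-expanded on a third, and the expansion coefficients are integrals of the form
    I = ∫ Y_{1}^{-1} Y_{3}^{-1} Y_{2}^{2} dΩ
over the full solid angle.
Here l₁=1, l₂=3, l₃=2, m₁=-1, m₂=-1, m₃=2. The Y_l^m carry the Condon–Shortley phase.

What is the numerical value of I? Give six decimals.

-0.082589

Checks pass: Σm=0; 6 even; l₃=2∈[2,4].
(2·1+1)(2·3+1)(2·2+1) = 105
Δ: 2! 0! 4! / 7! → 1/105
sum: t=1:−1/4 = -1/4
3j²(1 3 2; 0 0 0) = Δ·Π!·Σ² = 3/35  (sign -1)
sum: t=2:+1/48 = 1/48
3j²(1 3 2; -1 -1 2) = Δ·Π!·Σ² = 1/105  (sign +1)
combine: 4πI² = 105·3/35·1/105 = 3/35
take √, sign -1: I = -0.08258890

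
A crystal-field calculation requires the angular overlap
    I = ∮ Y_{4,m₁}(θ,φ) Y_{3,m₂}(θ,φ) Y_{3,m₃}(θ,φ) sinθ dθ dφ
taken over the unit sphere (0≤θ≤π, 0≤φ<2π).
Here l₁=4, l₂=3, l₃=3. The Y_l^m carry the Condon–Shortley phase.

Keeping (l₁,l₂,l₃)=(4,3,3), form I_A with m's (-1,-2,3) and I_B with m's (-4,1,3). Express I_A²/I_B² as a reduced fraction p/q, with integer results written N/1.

5/7

Shared (l₁,l₂,l₃)=(4,3,3): N and (l;000)² cancel in I_A²/I_B².
A: Δ = 4!·4!·2!/11! = 1/34650; Racah Σ t=1..1: t=1:−1/288 = -1/288; ⇒ 3j(4 3 3; -1 -2 3)² = 5/231, sgn -1
B: Δ = 4!·4!·2!/11! = 1/34650; Racah Σ t=4..4: t=4:+1/1152 = 1/1152; ⇒ 3j(4 3 3; -4 1 3)² = 1/33, sgn +1
I_A²/I_B² = (5/231)/(1/33) = 5/7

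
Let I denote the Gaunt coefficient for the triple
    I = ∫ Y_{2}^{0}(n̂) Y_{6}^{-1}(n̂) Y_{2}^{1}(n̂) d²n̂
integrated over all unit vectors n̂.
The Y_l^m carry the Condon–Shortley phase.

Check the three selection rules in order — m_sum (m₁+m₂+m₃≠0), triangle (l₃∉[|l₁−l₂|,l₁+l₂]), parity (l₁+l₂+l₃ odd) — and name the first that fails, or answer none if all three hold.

triangle

m₁+m₂+m₃ = 0 − 1 + 1 = 0  ✓
triangle: |2−6|=4 ≤ l₃=2 ≤ 2+6=8  ✗
parity: l₁+l₂+l₃ = 10 is even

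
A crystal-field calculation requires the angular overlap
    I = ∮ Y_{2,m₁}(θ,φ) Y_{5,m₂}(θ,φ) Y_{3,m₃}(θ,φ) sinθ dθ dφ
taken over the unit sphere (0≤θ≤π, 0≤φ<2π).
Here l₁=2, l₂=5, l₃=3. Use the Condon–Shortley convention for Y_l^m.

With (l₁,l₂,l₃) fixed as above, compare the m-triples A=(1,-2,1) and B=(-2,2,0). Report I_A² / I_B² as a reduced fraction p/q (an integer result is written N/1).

Same 2,5,3: normalisation and zero-m 3j drop out of the ratio.
A: Δ: 4! 0! 6! / 11! → 1/2310; sum: t=1:−1/288 = -1/288; 3j²(2 5 3; 1 -2 1) = Δ·Π!·Σ² = 1/22  (sign -1)
B: Δ: 4! 0! 6! / 11! → 1/2310; sum: t=4:+1/864 = 1/864; 3j²(2 5 3; -2 2 0) = Δ·Π!·Σ² = 1/66  (sign -1)
I_A²/I_B² = (1/22)/(1/66) = 3/1

3/1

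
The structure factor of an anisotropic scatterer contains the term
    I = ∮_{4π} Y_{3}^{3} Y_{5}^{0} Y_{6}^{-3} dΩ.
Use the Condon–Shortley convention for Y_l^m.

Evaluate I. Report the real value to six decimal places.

m-sum 0 ✓  L=14 even ✓  2≤6≤8 ✓
Π(2lᵢ+1) = 7×11×13 = 1001
triangle coeff Δ(3,5,6) = 1/675675
Σ_t [0,2]: t=0:+1/8640 t=1:−1/2304 t=2:+1/8640 = -7/34560
(3j)²=7/429 [(3 5 6; 0 0 0)], sign=-1
Σ_t [0,0]: t=0:+1/34560 = 1/34560
(3j)²=4/143 [(3 5 6; 3 0 -3)], sign=-1
⇒ 4πI² = 196/429
I = (+1)√(196/429/(4π)) = 0.19067531

0.190675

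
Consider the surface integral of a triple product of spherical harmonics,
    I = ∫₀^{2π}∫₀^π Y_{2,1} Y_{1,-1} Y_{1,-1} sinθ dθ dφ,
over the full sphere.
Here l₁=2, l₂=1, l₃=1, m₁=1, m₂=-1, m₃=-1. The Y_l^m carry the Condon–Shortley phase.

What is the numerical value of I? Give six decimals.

Σmᵢ = -1 ≠ 0, so the φ-integral vanishes; I = 0

0.000000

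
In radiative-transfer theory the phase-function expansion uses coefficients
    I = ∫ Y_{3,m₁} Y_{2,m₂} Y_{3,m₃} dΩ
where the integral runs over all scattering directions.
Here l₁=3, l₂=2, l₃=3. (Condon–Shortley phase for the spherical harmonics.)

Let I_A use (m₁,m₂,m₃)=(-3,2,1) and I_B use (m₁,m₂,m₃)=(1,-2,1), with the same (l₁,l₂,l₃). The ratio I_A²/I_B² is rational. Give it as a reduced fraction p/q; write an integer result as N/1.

l's match ⇒ only the (l;m) 3-j factors differ between A and B.
A: triangle coeff Δ(3,2,3) = 1/3780; Σ_t [2,2]: t=2:+1/96 = 1/96; (3j)²=1/42 [(3 2 3; -3 2 1)], sign=+1
B: triangle coeff Δ(3,2,3) = 1/3780; Σ_t [0,0]: t=0:+1/16 = 1/16; (3j)²=2/35 [(3 2 3; 1 -2 1)], sign=+1
I_A²/I_B² = (1/42)/(2/35) = 5/12

5/12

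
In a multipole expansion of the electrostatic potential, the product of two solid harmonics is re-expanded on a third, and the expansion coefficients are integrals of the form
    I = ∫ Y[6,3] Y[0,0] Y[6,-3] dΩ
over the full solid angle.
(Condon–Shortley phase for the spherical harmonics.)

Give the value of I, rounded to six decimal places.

Rules hold: Σm=0, L=12 even, 6≤6≤6.
N = 13·1·13 = 169
Δ = 0!·12!·0!/13! = 1/13
Racah Σ t=0..0: t=0:+1/518400 = 1/518400
⇒ 3j(6 0 6; 0 0 0)² = 1/13, sgn +1
Racah Σ t=0..0: t=0:+1/2177280 = 1/2177280
⇒ 3j(6 0 6; 3 0 -3)² = 1/13, sgn -1
4πI² = N·(3j₀)²·(3jₘ)² = 1/1
I = -1·√(1/4π) = -0.28209479

-0.282095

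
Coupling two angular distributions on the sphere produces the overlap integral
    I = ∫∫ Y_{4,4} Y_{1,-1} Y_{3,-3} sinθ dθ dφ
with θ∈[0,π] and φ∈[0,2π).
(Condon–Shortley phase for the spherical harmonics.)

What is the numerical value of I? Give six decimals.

Rules hold: Σm=0, L=8 even, 3≤3≤5.
N = 9·3·7 = 189
Δ = 2!·6!·0!/9! = 1/252
Racah Σ t=1..1: t=1:−1/36 = -1/36
⇒ 3j(4 1 3; 0 0 0)² = 4/63, sgn +1
Racah Σ t=0..0: t=0:+1/1440 = 1/1440
⇒ 3j(4 1 3; 4 -1 -3)² = 1/9, sgn +1
4πI² = N·(3j₀)²·(3jₘ)² = 4/3
I = +1·√(1.33333/4π) = 0.32573501

0.325735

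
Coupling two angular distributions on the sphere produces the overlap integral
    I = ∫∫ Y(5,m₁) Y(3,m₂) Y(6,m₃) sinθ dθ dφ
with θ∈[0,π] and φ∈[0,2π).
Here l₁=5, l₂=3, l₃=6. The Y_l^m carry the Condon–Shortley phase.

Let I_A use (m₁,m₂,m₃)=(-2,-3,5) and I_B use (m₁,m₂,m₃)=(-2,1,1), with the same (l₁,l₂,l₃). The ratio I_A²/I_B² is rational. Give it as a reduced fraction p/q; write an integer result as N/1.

22/5

Shared (l₁,l₂,l₃)=(5,3,6): N and (l;000)² cancel in I_A²/I_B².
A: Δ = 2!·8!·4!/15! = 1/675675; Racah Σ t=0..0: t=0:+1/241920 = 1/241920; ⇒ 3j(5 3 6; -2 -3 5)² = 2/91, sgn -1
B: Δ = 2!·8!·4!/15! = 1/675675; Racah Σ t=0..2: t=0:+1/241920 t=1:−1/8640 t=2:+1/5760 = 1/16128; ⇒ 3j(5 3 6; -2 1 1)² = 5/1001, sgn -1
I_A²/I_B² = (2/91)/(5/1001) = 22/5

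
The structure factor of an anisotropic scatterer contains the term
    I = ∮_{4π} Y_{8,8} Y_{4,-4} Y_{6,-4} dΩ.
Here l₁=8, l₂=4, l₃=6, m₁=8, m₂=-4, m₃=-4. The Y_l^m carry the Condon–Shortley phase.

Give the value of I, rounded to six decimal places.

-0.128978

m-sum 0 ✓  L=18 even ✓  4≤6≤12 ✓
Π(2lᵢ+1) = 17×9×13 = 1989
triangle coeff Δ(8,4,6) = 1/23279256
Σ_t [2,4]: t=2:+1/1658880 t=3:−1/518400 t=4:+1/1658880 = -1/1382400
(3j)²=504/46189 [(8 4 6; 0 0 0)], sign=-1
Σ_t [0,0]: t=0:+1/5225472000 = 1/5225472000
(3j)²=28/2907 [(8 4 6; 8 -4 -4)], sign=+1
⇒ 4πI² = 14112/67507
I = (-1)√(14112/67507/(4π)) = -0.12897779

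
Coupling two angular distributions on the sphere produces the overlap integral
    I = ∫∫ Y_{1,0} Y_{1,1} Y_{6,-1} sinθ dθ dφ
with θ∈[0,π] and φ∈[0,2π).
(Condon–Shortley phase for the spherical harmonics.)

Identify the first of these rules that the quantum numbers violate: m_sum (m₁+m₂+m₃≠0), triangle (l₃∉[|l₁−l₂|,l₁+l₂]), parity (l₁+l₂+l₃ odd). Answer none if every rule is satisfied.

triangle

m₁+m₂+m₃ = 0 + 1 − 1 = 0  ✓
triangle: |1−1|=0 ≤ l₃=6 ≤ 1+1=2  ✗
parity: l₁+l₂+l₃ = 8 is even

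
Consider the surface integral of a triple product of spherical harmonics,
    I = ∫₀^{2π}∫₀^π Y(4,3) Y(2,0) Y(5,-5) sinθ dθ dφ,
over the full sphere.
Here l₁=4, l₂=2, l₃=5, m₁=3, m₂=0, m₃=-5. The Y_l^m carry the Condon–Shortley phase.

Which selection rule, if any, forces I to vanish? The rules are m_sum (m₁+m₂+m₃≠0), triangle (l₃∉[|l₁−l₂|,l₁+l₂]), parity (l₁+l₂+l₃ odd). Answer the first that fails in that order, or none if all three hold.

m₁+m₂+m₃ = 3 + 0 − 5 = -2  ✗
triangle: |4−2|=2 ≤ l₃=5 ≤ 4+2=6
parity: l₁+l₂+l₃ = 11 is odd

m_sum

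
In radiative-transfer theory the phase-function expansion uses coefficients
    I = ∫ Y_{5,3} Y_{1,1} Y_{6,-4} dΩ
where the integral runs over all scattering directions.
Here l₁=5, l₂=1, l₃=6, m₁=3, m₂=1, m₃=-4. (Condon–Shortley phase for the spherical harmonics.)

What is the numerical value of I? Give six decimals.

Rules hold: Σm=0, L=12 even, 4≤6≤6.
N = 11·3·13 = 429
Δ = 0!·10!·2!/13! = 1/858
Racah Σ t=0..0: t=0:+1/14400 = 1/14400
⇒ 3j(5 1 6; 0 0 0)² = 6/143, sgn +1
Racah Σ t=0..0: t=0:+1/161280 = 1/161280
⇒ 3j(5 1 6; 3 1 -4)² = 15/286, sgn +1
4πI² = N·(3j₀)²·(3jₘ)² = 135/143
I = +1·√(0.944056/4π) = 0.27409047

0.274090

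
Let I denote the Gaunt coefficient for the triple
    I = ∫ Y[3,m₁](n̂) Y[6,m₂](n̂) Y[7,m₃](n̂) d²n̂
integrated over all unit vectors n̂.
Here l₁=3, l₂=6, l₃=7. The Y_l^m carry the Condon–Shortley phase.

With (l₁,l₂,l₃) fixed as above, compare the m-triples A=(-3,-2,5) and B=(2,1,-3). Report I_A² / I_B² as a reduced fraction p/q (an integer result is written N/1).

297/5

Shared (l₁,l₂,l₃)=(3,6,7): N and (l;000)² cancel in I_A²/I_B².
A: Δ = 2!·4!·10!/17! = 1/2042040; Racah Σ t=2..2: t=2:+1/3870720 = 1/3870720; ⇒ 3j(3 6 7; -3 -2 5)² = 135/6188, sgn +1
B: Δ = 2!·4!·10!/17! = 1/2042040; Racah Σ t=0..1: t=0:+1/362880 t=1:−1/414720 = 1/2903040; ⇒ 3j(3 6 7; 2 1 -3)² = 25/68068, sgn +1
I_A²/I_B² = (135/6188)/(25/68068) = 297/5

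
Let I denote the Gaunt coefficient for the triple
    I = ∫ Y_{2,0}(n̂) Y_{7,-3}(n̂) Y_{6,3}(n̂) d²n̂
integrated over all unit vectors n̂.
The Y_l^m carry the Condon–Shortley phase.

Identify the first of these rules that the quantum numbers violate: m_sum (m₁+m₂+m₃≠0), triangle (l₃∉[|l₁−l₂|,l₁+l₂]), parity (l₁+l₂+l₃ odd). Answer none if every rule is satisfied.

Σmᵢ = 0  ✓
l₃∈[|l₁−l₂|,l₁+l₂]=[5,9], have l₃=6  ✓
Σlᵢ = 15 ⇒ odd  ✗

parity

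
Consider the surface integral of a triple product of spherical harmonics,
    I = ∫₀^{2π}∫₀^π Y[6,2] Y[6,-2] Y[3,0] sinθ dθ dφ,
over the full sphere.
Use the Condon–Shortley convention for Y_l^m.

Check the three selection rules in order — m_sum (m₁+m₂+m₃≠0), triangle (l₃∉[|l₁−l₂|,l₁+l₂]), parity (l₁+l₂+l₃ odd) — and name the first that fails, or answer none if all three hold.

parity

m₁+m₂+m₃ = 2 − 2 + 0 = 0  ✓
triangle: |6−6|=0 ≤ l₃=3 ≤ 6+6=12  ✓
parity: l₁+l₂+l₃ = 15 is odd  ✗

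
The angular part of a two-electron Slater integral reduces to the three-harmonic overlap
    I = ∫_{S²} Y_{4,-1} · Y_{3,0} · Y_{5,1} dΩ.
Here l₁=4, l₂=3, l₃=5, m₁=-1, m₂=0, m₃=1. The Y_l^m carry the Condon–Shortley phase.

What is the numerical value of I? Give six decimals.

Checks pass: Σm=0; 12 even; l₃=5∈[1,7].
(2·4+1)(2·3+1)(2·5+1) = 693
Δ: 2! 6! 4! / 13! → 1/180180
sum: t=0:+1/576 t=1:−1/144 t=2:+1/576 = -1/288
3j²(4 3 5; 0 0 0) = Δ·Π!·Σ² = 20/1001  (sign +1)
sum: t=0:+1/1440 t=1:−1/192 t=2:+1/432 = -19/8640
3j²(4 3 5; -1 0 1) = Δ·Π!·Σ² = 361/30030  (sign -1)
combine: 4πI² = 693·20/1001·361/30030 = 2166/13013
take √, sign -1: I = -0.11508947

-0.115089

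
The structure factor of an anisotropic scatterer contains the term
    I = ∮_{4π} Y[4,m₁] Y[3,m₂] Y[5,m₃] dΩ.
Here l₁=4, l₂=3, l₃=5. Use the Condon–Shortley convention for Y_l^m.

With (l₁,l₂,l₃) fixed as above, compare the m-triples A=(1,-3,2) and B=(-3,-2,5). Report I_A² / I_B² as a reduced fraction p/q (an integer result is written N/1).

5/7

Same 4,3,5: normalisation and zero-m 3j drop out of the ratio.
A: Δ: 2! 6! 4! / 13! → 1/180180; sum: t=0:+1/1728 = 1/1728; 3j²(4 3 5; 1 -3 2) = Δ·Π!·Σ² = 25/858  (sign -1)
B: Δ: 2! 6! 4! / 13! → 1/180180; sum: t=1:−1/17280 = -1/17280; 3j²(4 3 5; -3 -2 5) = Δ·Π!·Σ² = 35/858  (sign -1)
I_A²/I_B² = (25/858)/(35/858) = 5/7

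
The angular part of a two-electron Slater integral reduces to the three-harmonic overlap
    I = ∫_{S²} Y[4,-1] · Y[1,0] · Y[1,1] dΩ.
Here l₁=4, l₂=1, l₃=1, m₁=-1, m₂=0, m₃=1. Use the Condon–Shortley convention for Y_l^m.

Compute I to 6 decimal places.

0.000000

triangle: need 3≤l₃≤5, have 1; I=0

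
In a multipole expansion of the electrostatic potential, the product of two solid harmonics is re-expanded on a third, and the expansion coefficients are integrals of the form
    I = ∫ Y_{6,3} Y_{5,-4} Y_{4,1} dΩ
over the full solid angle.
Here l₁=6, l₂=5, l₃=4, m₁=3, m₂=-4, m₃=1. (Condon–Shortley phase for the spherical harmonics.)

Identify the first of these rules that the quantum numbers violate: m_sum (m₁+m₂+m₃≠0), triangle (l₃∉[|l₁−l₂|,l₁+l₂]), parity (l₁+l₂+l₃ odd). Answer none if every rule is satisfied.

azimuthal sum: 3 − 4 + 1 = 0  ✓
1 ≤ 4 ≤ 11 (triangle on l)  ✓
L = 6 + 5 + 4 = 15 (odd)  ✗

parity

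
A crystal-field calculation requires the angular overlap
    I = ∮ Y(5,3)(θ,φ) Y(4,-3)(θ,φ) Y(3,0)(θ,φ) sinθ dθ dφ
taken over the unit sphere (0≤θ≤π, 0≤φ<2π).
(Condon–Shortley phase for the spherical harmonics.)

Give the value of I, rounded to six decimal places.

Checks pass: Σm=0; 12 even; l₃=3∈[1,9].
(2·5+1)(2·4+1)(2·3+1) = 693
Δ: 6! 4! 2! / 13! → 1/180180
sum: t=2:+1/576 t=3:−1/144 t=4:+1/576 = -1/288
3j²(5 4 3; 0 0 0) = Δ·Π!·Σ² = 20/1001  (sign +1)
sum: t=0:+1/2880 t=1:−1/1440 = -1/2880
3j²(5 4 3; 3 -3 0) = Δ·Π!·Σ² = 7/715  (sign +1)
combine: 4πI² = 693·20/1001·7/715 = 252/1859
take √, sign +1: I = 0.10386175

0.103862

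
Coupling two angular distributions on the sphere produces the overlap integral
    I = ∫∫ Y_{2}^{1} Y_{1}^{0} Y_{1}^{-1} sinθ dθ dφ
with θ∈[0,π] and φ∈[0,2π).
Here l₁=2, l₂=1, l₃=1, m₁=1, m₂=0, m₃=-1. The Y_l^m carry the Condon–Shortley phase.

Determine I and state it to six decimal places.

m-sum 0 ✓  L=4 even ✓  1≤1≤3 ✓
Π(2lᵢ+1) = 5×3×3 = 45
triangle coeff Δ(2,1,1) = 1/30
Σ_t [1,1]: t=1:−1/1 = -1/1
(3j)²=2/15 [(2 1 1; 0 0 0)], sign=+1
Σ_t [1,1]: t=1:−1/2 = -1/2
(3j)²=1/10 [(2 1 1; 1 0 -1)], sign=-1
⇒ 4πI² = 3/5
I = (-1)√(3/5/(4π)) = -0.21850969

-0.218510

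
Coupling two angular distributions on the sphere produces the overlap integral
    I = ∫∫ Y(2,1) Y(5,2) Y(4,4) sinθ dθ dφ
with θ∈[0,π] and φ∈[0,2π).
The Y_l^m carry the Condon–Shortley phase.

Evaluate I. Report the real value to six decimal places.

1 + 2 + 4 = 7 ≠ 0: azimuthal integral kills it; I = 0

0.000000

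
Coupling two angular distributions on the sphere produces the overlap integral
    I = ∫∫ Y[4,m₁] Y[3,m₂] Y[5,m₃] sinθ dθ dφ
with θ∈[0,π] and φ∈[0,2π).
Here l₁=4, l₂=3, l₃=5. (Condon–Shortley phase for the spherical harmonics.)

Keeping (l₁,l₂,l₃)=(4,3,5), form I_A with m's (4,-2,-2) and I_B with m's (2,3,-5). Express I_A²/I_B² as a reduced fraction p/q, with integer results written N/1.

Same 4,3,5: normalisation and zero-m 3j drop out of the ratio.
A: Δ: 2! 6! 4! / 13! → 1/180180; sum: t=0:+1/8640 = 1/8640; 3j²(4 3 5; 4 -2 -2) = Δ·Π!·Σ² = 14/1287  (sign -1)
B: Δ: 2! 6! 4! / 13! → 1/180180; sum: t=2:+1/34560 = 1/34560; 3j²(4 3 5; 2 3 -5) = Δ·Π!·Σ² = 5/286  (sign +1)
I_A²/I_B² = (14/1287)/(5/286) = 28/45

28/45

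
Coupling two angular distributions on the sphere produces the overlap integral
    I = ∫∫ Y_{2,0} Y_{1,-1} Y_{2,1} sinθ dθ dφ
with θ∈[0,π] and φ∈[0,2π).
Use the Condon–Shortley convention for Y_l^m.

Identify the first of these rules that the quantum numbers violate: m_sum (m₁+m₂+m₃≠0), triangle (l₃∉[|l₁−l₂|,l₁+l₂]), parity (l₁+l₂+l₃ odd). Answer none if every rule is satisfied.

parity

Σmᵢ = 0  ✓
l₃∈[|l₁−l₂|,l₁+l₂]=[1,3], have l₃=2  ✓
Σlᵢ = 5 ⇒ odd  ✗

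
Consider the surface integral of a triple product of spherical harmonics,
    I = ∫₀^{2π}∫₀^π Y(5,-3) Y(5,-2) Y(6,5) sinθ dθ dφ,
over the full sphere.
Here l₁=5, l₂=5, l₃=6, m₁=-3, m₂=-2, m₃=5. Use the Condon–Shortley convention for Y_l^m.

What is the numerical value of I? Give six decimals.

-0.065948

Rules hold: Σm=0, L=16 even, 0≤6≤10.
N = 11·11·13 = 1573
Δ = 4!·6!·6!/17! = 1/28588560
Racah Σ t=0..4: t=0:+1/345600 t=1:−1/13824 t=2:+1/5184 t=3:−1/13824 t=4:+1/345600 = 7/129600
⇒ 3j(5 5 6; 0 0 0)² = 80/7293, sgn +1
Racah Σ t=2..3: t=2:+1/345600 t=3:−1/518400 = 1/1036800
⇒ 3j(5 5 6; -3 -2 5)² = 7/2210, sgn -1
4πI² = N·(3j₀)²·(3jₘ)² = 616/11271
I = -1·√(0.0546535/4π) = -0.06594839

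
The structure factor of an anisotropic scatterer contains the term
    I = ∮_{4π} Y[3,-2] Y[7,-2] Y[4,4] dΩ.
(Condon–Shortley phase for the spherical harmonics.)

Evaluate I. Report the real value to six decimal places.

0.020214

m-sum 0 ✓  L=14 even ✓  4≤4≤10 ✓
Π(2lᵢ+1) = 7×15×9 = 945
triangle coeff Δ(3,7,4) = 1/45045
Σ_t [3,3]: t=3:−1/20736 = -1/20736
(3j)²=35/1287 [(3 7 4; 0 0 0)], sign=-1
Σ_t [5,5]: t=5:−1/4838400 = -1/4838400
(3j)²=1/5005 [(3 7 4; -2 -2 4)], sign=-1
⇒ 4πI² = 105/20449
I = (+1)√(105/20449/(4π)) = 0.02021407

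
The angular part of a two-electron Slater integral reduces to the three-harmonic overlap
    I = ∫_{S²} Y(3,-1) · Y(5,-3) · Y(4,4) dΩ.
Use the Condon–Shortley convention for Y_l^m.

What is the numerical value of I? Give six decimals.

Rules hold: Σm=0, L=12 even, 2≤4≤8.
N = 7·11·9 = 693
Δ = 4!·2!·6!/13! = 1/180180
Racah Σ t=1..3: t=1:−1/576 t=2:+1/144 t=3:−1/576 = 1/288
⇒ 3j(3 5 4; 0 0 0)² = 20/1001, sgn +1
Racah Σ t=2..2: t=2:+1/5760 = 1/5760
⇒ 3j(3 5 4; -1 -3 4)² = 56/2145, sgn +1
4πI² = N·(3j₀)²·(3jₘ)² = 672/1859
I = +1·√(0.361485/4π) = 0.16960553

0.169606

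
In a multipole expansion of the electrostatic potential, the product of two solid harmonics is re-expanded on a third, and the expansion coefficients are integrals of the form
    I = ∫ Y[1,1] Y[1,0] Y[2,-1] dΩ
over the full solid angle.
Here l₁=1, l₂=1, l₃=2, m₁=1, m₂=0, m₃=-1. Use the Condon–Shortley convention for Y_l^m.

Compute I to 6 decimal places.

-0.218510

Checks pass: Σm=0; 4 even; l₃=2∈[0,2].
(2·1+1)(2·1+1)(2·2+1) = 45
Δ: 0! 2! 2! / 5! → 1/30
sum: t=0:+1/1 = 1/1
3j²(1 1 2; 0 0 0) = Δ·Π!·Σ² = 2/15  (sign +1)
sum: t=0:+1/2 = 1/2
3j²(1 1 2; 1 0 -1) = Δ·Π!·Σ² = 1/10  (sign -1)
combine: 4πI² = 45·2/15·1/10 = 3/5
take √, sign -1: I = -0.21850969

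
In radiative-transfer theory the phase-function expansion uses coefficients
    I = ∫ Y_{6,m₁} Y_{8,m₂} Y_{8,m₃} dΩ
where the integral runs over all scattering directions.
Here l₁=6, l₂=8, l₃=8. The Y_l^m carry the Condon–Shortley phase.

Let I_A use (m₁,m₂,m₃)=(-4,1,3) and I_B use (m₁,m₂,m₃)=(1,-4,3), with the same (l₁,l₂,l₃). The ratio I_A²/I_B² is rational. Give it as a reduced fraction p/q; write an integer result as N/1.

Same 6,8,8: normalisation and zero-m 3j drop out of the ratio.
A: Δ: 6! 6! 10! / 23! → 1/13742520792; sum: t=4:+1/497664000 t=5:−1/248832000 t=6:+1/1045094400 = -11/10450944000; 3j²(6 8 8; -4 1 3) = Δ·Π!·Σ² = 495/96577  (sign +1)
B: Δ: 6! 6! 10! / 23! → 1/13742520792; sum: t=0:+1/1492992000 t=1:−1/174182400 t=2:+1/139345920 t=3:−1/627056640 t=4:+1/20901888000 = 1/1791590400; 3j²(6 8 8; 1 -4 3) = Δ·Π!·Σ² = 875/1158924  (sign -1)
I_A²/I_B² = (495/96577)/(875/1158924) = 1188/175

1188/175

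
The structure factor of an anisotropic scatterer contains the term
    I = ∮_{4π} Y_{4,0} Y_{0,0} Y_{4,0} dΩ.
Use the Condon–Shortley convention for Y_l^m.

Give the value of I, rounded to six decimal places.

0.282095

Rules hold: Σm=0, L=8 even, 4≤4≤4.
N = 9·1·9 = 81
Δ = 0!·8!·0!/9! = 1/9
Racah Σ t=0..0: t=0:+1/576 = 1/576
⇒ 3j(4 0 4; 0 0 0)² = 1/9, sgn +1
(m-triple is (0,0,0) — same symbol as above.)
4πI² = N·(3j₀)²·(3jₘ)² = 1/1
I = +1·√(1/4π) = 0.28209479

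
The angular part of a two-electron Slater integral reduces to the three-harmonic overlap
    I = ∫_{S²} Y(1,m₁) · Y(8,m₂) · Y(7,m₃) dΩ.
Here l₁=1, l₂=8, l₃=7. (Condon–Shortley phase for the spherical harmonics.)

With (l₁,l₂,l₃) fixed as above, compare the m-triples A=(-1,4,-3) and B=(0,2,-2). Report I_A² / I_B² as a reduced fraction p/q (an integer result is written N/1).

11/10

Same 1,8,7: normalisation and zero-m 3j drop out of the ratio.
A: Δ: 2! 0! 14! / 17! → 1/2040; sum: t=2:+1/174182400 = 1/174182400; 3j²(1 8 7; -1 4 -3) = Δ·Π!·Σ² = 11/340  (sign +1)
B: Δ: 2! 0! 14! / 17! → 1/2040; sum: t=1:−1/43545600 = -1/43545600; 3j²(1 8 7; 0 2 -2) = Δ·Π!·Σ² = 1/34  (sign +1)
I_A²/I_B² = (11/340)/(1/34) = 11/10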